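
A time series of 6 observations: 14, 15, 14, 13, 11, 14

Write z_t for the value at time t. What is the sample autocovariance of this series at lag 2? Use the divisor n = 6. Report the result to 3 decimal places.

-0.333

Mean z̄ = (14 + 15 + 14 + 13 + 11 + 14)/6 = 13.5000
Σ_{t=1}^{4}(z_t−z̄)(z_{t+2}−z̄) = -2.0000
γ_2 = -2.0000 / 6 = -0.333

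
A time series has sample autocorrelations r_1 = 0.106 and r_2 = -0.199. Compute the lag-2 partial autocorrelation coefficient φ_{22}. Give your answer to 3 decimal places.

-0.213

φ_{22} = (r_2 − r_1²) / (1 − r_1²)
r_1² = (0.106)² = 0.011236
Numerator = -0.199 − 0.0112 = -0.2102; denominator = 1 − 0.0112 = 0.9888
φ_{22} = -0.2102 / 0.9888 = -0.213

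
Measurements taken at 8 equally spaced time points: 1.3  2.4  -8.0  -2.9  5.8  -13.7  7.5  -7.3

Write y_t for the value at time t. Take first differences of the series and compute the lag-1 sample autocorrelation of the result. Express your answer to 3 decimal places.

First differences Δy: 1.1, -10.4, 5.1, 8.7, -19.5, 21.2, -14.8
Mean of differences = -1.2286
Numerator Σ(Δy_t−Δȳ)(Δy_{t+1}−Δȳ) = -912.1637
Denominator Σ(Δy_t−Δȳ)² = 1249.2343
r_1(Δy) = -912.1637 / 1249.2343 = -0.730

-0.730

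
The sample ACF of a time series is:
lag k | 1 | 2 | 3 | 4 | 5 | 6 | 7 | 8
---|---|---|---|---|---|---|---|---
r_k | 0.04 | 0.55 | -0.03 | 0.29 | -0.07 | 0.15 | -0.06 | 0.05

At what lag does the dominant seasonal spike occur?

2

The largest autocorrelation is r_2 = 0.55, with weaker echoes at lags 4 (0.29) and 6 (0.15); the remaining lags stay at or below 0.05.
The dominant spike at lag 2 indicates a seasonal period of 2.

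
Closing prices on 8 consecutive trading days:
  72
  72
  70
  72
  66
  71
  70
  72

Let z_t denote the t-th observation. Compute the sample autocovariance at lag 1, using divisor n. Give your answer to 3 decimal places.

Mean z̄ = (72 + 72 + 70 + 72 + 66 + 71 + 70 + 72)/8 = 70.6250
Σ_{t=1}^{7}(z_t−z̄)(z_{t+1}−z̄) = -9.0156
γ_1 = -9.0156 / 8 = -1.127

-1.127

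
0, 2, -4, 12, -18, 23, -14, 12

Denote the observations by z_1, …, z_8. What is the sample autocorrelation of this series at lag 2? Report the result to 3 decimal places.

Mean z̄ = (0 + 2 − 4 + 12 − 18 + 23 − 14 + 12)/8 = 1.6250
Deviations from mean: -1.6250, 0.3750, -5.6250, 10.3750, -19.6250, 21.3750, -15.6250, 10.3750
Σ(z_t−z̄)(z_{t+2}−z̄) = (9.1406) + (3.8906) + (110.3906) + (221.7656) + (306.6406) + (221.7656) = 873.5938
Denominator Σ(z_t−z̄)² = 1335.8750
r_2 = 873.5938 / 1335.8750 = 0.654

0.654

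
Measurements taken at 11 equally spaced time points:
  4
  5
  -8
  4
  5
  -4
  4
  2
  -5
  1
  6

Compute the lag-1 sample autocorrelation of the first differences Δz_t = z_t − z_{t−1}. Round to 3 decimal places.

-0.438

First differences Δz: 1, -13, 12, 1, -9, 8, -2, -7, 6, 5
Mean of differences = 0.2000
Numerator Σ(Δz_t−Δz̄)(Δz_{t+1}−Δz̄) = -251.2400
Denominator Σ(Δz_t−Δz̄)² = 573.6000
r_1(Δz) = -251.2400 / 573.6000 = -0.438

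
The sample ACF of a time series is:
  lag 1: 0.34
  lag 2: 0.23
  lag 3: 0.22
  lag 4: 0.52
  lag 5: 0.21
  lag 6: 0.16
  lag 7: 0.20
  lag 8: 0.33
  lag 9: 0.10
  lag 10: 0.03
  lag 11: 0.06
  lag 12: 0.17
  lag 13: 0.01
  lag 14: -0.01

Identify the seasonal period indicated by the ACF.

The largest autocorrelation is r_4 = 0.52; the remaining lags stay at or below 0.34. The elevated value at lag 1 (0.34), dropping to 0.23 at lag 2, reflects decaying short-term dependence rather than seasonality.
The dominant spike at lag 4 indicates a seasonal period of 4.

4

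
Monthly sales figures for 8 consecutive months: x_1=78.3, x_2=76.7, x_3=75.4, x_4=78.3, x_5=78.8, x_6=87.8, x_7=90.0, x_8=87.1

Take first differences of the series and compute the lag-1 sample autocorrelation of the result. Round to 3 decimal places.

First differences Δx: -1.6, -1.3, 2.9, 0.5, 9.0, 2.2, -2.9
Mean of differences = 1.2571
Numerator Σ(Δx_t−Δx̄)(Δx_{t+1}−Δx̄) = -0.6204
Denominator Σ(Δx_t−Δx̄)² = 96.0971
r_1(Δx) = -0.6204 / 96.0971 = -0.006

-0.006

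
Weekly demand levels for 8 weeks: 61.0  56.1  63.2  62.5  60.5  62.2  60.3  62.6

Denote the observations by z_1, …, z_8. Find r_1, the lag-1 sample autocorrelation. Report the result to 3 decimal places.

-0.300

Mean z̄ = (61.0 + 56.1 + 63.2 + 62.5 + 60.5 + 62.2 + 60.3 + 62.6)/8 = 61.0500
Deviations from mean: -0.0500, -4.9500, 2.1500, 1.4500, -0.5500, 1.1500, -0.7500, 1.5500
Σ(z_t−z̄)(z_{t+1}−z̄) = (0.2475) + (-10.6425) + (3.1175) + (-0.7975) + (-0.6325) + (-0.8625) + (-1.1625) = -10.7325
Denominator Σ(z_t−z̄)² = 35.8200
r_1 = -10.7325 / 35.8200 = -0.300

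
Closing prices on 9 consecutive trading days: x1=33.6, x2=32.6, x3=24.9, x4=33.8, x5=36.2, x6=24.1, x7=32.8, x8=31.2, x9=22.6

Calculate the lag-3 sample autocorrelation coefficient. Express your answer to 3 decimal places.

Mean x̄ = (33.6 + 32.6 + 24.9 + 33.8 + 36.2 + 24.1 + 32.8 + 31.2 + 22.6)/9 = 30.2000
Σ(x_t−x̄)(x_{t+3}−x̄) = (12.2400) + (14.4000) + (32.3300) + (9.3600) + (6.0000) + (46.3600) = 120.6900
Denominator Σ(x_t−x̄)² = 197.1000
r_3 = 120.6900 / 197.1000 = 0.612

0.612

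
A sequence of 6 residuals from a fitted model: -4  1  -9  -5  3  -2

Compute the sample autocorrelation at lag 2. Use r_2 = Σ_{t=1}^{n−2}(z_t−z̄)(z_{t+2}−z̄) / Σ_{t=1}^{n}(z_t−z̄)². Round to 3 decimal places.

-0.402

Mean z̄ = (-4 + 1 − 9 − 5 + 3 − 2)/6 = -2.6667
Deviations from mean: -1.3333, 3.6667, -6.3333, -2.3333, 5.6667, 0.6667
Σ(z_t−z̄)(z_{t+2}−z̄) = (8.4444) + (-8.5556) + (-35.8889) + (-1.5556) = -37.5556
Denominator Σ(z_t−z̄)² = 93.3333
r_2 = -37.5556 / 93.3333 = -0.402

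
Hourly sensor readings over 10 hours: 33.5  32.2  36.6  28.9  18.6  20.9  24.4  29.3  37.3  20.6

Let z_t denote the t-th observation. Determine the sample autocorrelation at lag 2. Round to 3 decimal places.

-0.126

Mean z̄ = (33.5 + 32.2 + 36.6 + 28.9 + 18.6 + 20.9 + 24.4 + 29.3 + 37.3 + 20.6)/10 = 28.2300
Numerator Σ_{t=1}^{8}(z_t−z̄)(z_{t+2}−z̄) = -52.6068
Denominator Σ(z_t−z̄)² = 416.8010
r_2 = -52.6068 / 416.8010 = -0.126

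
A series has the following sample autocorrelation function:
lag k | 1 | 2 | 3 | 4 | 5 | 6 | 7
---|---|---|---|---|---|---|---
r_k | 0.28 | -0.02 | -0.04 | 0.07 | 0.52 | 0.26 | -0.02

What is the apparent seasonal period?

5

The largest autocorrelation is r_5 = 0.52; the remaining lags stay at or below 0.28.
The dominant spike at lag 5 indicates a seasonal period of 5.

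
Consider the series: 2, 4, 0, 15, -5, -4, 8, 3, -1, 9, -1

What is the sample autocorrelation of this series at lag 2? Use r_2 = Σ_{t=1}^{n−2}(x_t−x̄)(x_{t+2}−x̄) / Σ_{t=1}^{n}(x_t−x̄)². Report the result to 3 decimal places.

Mean x̄ = (2 + 4 + 0 + 15 − 5 − 4 + 8 + 3 − 1 + 9 − 1)/11 = 2.7273
Numerator Σ_{t=1}^{9}(x_t−x̄)(x_{t+2}−x̄) = -90.5124
Denominator Σ(x_t−x̄)² = 360.1818
r_2 = -90.5124 / 360.1818 = -0.251

-0.251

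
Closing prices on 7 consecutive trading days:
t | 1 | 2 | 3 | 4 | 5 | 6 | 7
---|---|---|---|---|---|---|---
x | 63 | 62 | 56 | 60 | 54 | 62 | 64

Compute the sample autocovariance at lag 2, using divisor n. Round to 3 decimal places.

Mean x̄ = (63 + 62 + 56 + 60 + 54 + 62 + 64)/7 = 60.1429
Deviations: 2.8571, 1.8571, -4.1429, -0.1429, -6.1429, 1.8571, 3.8571
Σ_{t=1}^{5}(x_t−x̄)(x_{t+2}−x̄) = -10.6122
γ_2 = -10.6122 / 7 = -1.516

-1.516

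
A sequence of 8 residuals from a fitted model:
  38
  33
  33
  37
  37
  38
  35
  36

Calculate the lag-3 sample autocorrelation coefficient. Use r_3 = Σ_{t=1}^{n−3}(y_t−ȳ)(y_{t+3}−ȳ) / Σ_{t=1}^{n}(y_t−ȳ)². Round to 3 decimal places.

Mean ȳ = (38 + 33 + 33 + 37 + 37 + 38 + 35 + 36)/8 = 35.8750
Deviations from mean: 2.1250, -2.8750, -2.8750, 1.1250, 1.1250, 2.1250, -0.8750, 0.1250
Numerator Σ_{t=1}^{5}(y_t−ȳ)(y_{t+3}−ȳ) = -7.7969
Denominator Σ(y_t−ȳ)² = 28.8750
r_3 = -7.7969 / 28.8750 = -0.270

-0.270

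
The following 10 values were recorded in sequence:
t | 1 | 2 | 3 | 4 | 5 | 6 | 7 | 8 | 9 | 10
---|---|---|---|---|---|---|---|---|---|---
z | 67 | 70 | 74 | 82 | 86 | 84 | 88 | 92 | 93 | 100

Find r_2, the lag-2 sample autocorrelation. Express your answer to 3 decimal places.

0.348

Mean z̄ = (67 + 70 + 74 + 82 + 86 + 84 + 88 + 92 + 93 + 100)/10 = 83.6000
Numerator Σ_{t=1}^{8}(z_t−z̄)(z_{t+2}−z̄) = 350.4800
Denominator Σ(z_t−z̄)² = 1008.4000
r_2 = 350.4800 / 1008.4000 = 0.348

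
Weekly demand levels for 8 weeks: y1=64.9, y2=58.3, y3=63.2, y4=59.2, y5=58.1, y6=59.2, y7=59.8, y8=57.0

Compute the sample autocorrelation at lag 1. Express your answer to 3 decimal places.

-0.247

Mean ȳ = (64.9 + 58.3 + 63.2 + 59.2 + 58.1 + 59.2 + 59.8 + 57.0)/8 = 59.9625
Deviations from mean: 4.9375, -1.6625, 3.2375, -0.7625, -1.8625, -0.7625, -0.1625, -2.9625
Σ(y_t−ȳ)(y_{t+1}−ȳ) = (-8.2086) + (-5.3823) + (-2.4686) + (1.4202) + (1.4202) + (0.1239) + (0.4814) = -12.6139
Denominator Σ(y_t−ȳ)² = 51.0588
r_1 = -12.6139 / 51.0588 = -0.247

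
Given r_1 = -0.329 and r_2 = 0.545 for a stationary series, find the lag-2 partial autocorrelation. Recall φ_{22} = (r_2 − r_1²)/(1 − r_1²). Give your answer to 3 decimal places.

φ_{22} = (r_2 − r_1²) / (1 − r_1²)
r_1² = (-0.329)² = 0.108241
Numerator = 0.545 − 0.1082 = 0.4368; denominator = 1 − 0.1082 = 0.8918
φ_{22} = 0.4368 / 0.8918 = 0.490

0.490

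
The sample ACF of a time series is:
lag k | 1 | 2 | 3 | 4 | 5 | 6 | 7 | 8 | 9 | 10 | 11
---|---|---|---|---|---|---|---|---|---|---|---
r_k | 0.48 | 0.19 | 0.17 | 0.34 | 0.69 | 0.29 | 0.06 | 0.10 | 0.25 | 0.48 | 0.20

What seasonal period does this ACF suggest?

5

The largest autocorrelation is r_5 = 0.69; the remaining lags stay at or below 0.48. The elevated value at lag 1 (0.48), dropping to 0.19 at lag 2, reflects decaying short-term dependence rather than seasonality.
The dominant spike at lag 5 indicates a seasonal period of 5.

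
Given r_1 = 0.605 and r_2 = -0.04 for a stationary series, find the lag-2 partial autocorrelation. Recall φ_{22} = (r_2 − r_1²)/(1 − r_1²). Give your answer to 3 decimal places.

-0.640

φ_{22} = (r_2 − r_1²) / (1 − r_1²)
r_1² = (0.605)² = 0.366025
Numerator = -0.04 − 0.3660 = -0.4060; denominator = 1 − 0.3660 = 0.6340
φ_{22} = -0.4060 / 0.6340 = -0.640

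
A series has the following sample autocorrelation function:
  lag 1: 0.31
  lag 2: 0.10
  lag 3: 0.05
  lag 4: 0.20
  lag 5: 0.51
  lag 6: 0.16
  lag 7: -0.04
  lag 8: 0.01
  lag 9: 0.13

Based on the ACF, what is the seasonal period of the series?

The largest autocorrelation is r_5 = 0.51; the remaining lags stay at or below 0.31. The elevated value at lag 1 (0.31), dropping to 0.10 at lag 2, reflects decaying short-term dependence rather than seasonality.
The dominant spike at lag 5 indicates a seasonal period of 5.

5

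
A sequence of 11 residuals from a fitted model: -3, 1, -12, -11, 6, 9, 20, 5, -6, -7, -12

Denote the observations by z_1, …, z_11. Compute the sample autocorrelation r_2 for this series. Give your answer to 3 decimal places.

-0.054

Mean z̄ = (-3 + 1 − 12 − 11 + 6 + 9 + 20 + 5 − 6 − 7 − 12)/11 = -0.9091
Numerator Σ_{t=1}^{9}(z_t−z̄)(z_{t+2}−z̄) = -55.6529
Denominator Σ(z_t−z̄)² = 1036.9091
r_2 = -55.6529 / 1036.9091 = -0.054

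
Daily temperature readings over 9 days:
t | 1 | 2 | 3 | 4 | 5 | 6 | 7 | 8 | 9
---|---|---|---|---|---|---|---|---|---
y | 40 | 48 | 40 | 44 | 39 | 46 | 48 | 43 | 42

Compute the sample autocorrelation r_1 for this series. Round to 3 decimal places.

-0.388

Mean ȳ = (40 + 48 + 40 + 44 + 39 + 46 + 48 + 43 + 42)/9 = 43.3333
Numerator Σ_{t=1}^{8}(y_t−ȳ)(y_{t+1}−ȳ) = -36.4444
Denominator Σ(y_t−ȳ)² = 94.0000
r_1 = -36.4444 / 94.0000 = -0.388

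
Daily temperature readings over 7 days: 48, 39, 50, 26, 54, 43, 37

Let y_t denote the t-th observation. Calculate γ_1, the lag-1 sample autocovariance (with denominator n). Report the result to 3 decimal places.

Mean ȳ = (48 + 39 + 50 + 26 + 54 + 43 + 37)/7 = 42.4286
Σ_{t=1}^{6}(y_t−ȳ)(y_{t+1}−ȳ) = -356.0408
γ_1 = -356.0408 / 7 = -50.863

-50.863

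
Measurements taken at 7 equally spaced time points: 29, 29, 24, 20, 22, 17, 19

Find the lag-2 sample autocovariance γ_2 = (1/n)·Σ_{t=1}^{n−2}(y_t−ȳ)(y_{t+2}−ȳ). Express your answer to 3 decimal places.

1.219

Mean ȳ = (29 + 29 + 24 + 20 + 22 + 17 + 19)/7 = 22.8571
Deviations: 6.1429, 6.1429, 1.1429, -2.8571, -0.8571, -5.8571, -3.8571
Σ_{t=1}^{5}(y_t−ȳ)(y_{t+2}−ȳ) = 8.5306
γ_2 = 8.5306 / 7 = 1.219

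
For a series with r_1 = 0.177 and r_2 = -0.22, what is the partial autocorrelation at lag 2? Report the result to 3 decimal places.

-0.259

φ_{22} = (r_2 − r_1²) / (1 − r_1²)
r_1² = (0.177)² = 0.031329
Numerator = -0.22 − 0.0313 = -0.2513; denominator = 1 − 0.0313 = 0.9687
φ_{22} = -0.2513 / 0.9687 = -0.259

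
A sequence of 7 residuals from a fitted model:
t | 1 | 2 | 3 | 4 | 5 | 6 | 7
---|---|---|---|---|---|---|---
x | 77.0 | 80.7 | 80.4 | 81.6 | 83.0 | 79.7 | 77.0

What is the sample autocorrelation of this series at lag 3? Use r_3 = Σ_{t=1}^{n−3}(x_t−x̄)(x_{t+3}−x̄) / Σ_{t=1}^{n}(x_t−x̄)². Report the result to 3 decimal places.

Mean x̄ = (77.0 + 80.7 + 80.4 + 81.6 + 83.0 + 79.7 + 77.0)/7 = 79.9143
Deviations from mean: -2.9143, 0.7857, 0.4857, 1.6857, 3.0857, -0.2143, -2.9143
Numerator Σ_{t=1}^{4}(x_t−x̄)(x_{t+3}−x̄) = -7.5049
Denominator Σ(x_t−x̄)² = 30.2486
r_3 = -7.5049 / 30.2486 = -0.248

-0.248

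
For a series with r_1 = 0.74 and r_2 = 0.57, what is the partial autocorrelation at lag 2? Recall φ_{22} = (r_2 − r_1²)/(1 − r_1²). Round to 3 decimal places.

φ_{22} = (r_2 − r_1²) / (1 − r_1²)
r_1² = (0.74)² = 0.5476
Numerator = 0.57 − 0.5476 = 0.0224; denominator = 1 − 0.5476 = 0.4524
φ_{22} = 0.0224 / 0.4524 = 0.050

0.050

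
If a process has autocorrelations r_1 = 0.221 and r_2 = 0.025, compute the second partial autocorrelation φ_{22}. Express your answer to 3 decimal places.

φ_{22} = (r_2 − r_1²) / (1 − r_1²)
r_1² = (0.221)² = 0.048841
Numerator = 0.025 − 0.0488 = -0.0238; denominator = 1 − 0.0488 = 0.9512
φ_{22} = -0.0238 / 0.9512 = -0.025

-0.025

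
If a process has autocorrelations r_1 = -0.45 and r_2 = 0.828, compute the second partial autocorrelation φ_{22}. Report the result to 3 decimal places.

0.784

φ_{22} = (r_2 − r_1²) / (1 − r_1²)
r_1² = (-0.45)² = 0.2025
Numerator = 0.828 − 0.2025 = 0.6255; denominator = 1 − 0.2025 = 0.7975
φ_{22} = 0.6255 / 0.7975 = 0.784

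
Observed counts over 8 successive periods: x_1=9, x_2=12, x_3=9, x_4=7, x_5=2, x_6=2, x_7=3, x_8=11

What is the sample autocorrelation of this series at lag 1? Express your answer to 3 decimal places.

Mean x̄ = (9 + 12 + 9 + 7 + 2 + 2 + 3 + 11)/8 = 6.8750
Deviations from mean: 2.1250, 5.1250, 2.1250, 0.1250, -4.8750, -4.8750, -3.8750, 4.1250
Σ(x_t−x̄)(x_{t+1}−x̄) = (10.8906) + (10.8906) + (0.2656) + (-0.6094) + (23.7656) + (18.8906) + (-15.9844) = 48.1094
Denominator Σ(x_t−x̄)² = 114.8750
r_1 = 48.1094 / 114.8750 = 0.419

0.419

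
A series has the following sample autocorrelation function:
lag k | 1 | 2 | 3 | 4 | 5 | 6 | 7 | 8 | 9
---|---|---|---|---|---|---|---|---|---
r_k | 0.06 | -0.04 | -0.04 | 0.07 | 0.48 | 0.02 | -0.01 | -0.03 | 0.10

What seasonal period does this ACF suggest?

5

The largest autocorrelation is r_5 = 0.48; the remaining lags stay at or below 0.10.
The dominant spike at lag 5 indicates a seasonal period of 5.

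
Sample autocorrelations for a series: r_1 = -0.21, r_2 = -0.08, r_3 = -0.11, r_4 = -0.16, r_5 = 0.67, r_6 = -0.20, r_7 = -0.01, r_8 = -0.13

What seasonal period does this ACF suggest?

The largest autocorrelation is r_5 = 0.67; the remaining lags stay at or below -0.01.
The dominant spike at lag 5 indicates a seasonal period of 5.

5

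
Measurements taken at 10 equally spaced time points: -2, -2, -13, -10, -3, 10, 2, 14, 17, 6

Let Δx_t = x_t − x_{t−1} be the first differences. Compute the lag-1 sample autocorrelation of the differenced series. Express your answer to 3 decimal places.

First differences Δx: 0, -11, 3, 7, 13, -8, 12, 3, -11
Mean of differences = 0.8889
Numerator Σ(Δx_t−Δx̄)(Δx_{t+1}−Δx̄) = -135.6790
Denominator Σ(Δx_t−Δx̄)² = 678.8889
r_1(Δx) = -135.6790 / 678.8889 = -0.200

-0.200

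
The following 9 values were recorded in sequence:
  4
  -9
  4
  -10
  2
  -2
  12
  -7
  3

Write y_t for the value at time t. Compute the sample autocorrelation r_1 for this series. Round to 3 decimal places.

-0.636

Mean ȳ = (4 − 9 + 4 − 10 + 2 − 2 + 12 − 7 + 3)/9 = -0.3333
Numerator Σ_{t=1}^{8}(y_t−ȳ)(y_{t+1}−ȳ) = -268.4444
Denominator Σ(y_t−ȳ)² = 422.0000
r_1 = -268.4444 / 422.0000 = -0.636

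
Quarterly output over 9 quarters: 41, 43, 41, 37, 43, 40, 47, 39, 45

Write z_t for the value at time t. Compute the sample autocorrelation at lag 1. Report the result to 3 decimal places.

Mean z̄ = (41 + 43 + 41 + 37 + 43 + 40 + 47 + 39 + 45)/9 = 41.7778
Numerator Σ_{t=1}^{8}(z_t−z̄)(z_{t+1}−z̄) = -38.9383
Denominator Σ(z_t−z̄)² = 75.5556
r_1 = -38.9383 / 75.5556 = -0.515

-0.515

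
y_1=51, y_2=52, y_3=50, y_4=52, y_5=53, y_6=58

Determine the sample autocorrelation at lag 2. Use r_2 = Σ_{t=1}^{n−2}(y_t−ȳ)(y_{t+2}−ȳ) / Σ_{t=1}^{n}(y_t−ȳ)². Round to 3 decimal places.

Mean ȳ = (51 + 52 + 50 + 52 + 53 + 58)/6 = 52.6667
Deviations from mean: -1.6667, -0.6667, -2.6667, -0.6667, 0.3333, 5.3333
Σ(y_t−ȳ)(y_{t+2}−ȳ) = (4.4444) + (0.4444) + (-0.8889) + (-3.5556) = 0.4444
Denominator Σ(y_t−ȳ)² = 39.3333
r_2 = 0.4444 / 39.3333 = 0.011

0.011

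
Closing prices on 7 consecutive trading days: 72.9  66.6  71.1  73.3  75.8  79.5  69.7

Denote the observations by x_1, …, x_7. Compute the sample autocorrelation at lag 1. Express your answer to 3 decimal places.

0.096

Mean x̄ = (72.9 + 66.6 + 71.1 + 73.3 + 75.8 + 79.5 + 69.7)/7 = 72.7000
Deviations from mean: 0.2000, -6.1000, -1.6000, 0.6000, 3.1000, 6.8000, -3.0000
Numerator Σ_{t=1}^{6}(x_t−x̄)(x_{t+1}−x̄) = 10.1200
Denominator Σ(x_t−x̄)² = 105.0200
r_1 = 10.1200 / 105.0200 = 0.096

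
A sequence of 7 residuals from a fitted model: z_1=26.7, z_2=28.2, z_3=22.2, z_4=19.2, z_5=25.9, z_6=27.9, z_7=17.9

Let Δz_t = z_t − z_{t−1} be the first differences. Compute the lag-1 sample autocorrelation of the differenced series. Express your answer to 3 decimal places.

First differences Δz: 1.5, -6.0, -3.0, 6.7, 2.0, -10.0
Mean of differences = -1.4667
Numerator Σ(Δz_t−Δz̄)(Δz_{t+1}−Δz̄) = -20.2911
Denominator Σ(Δz_t−Δz̄)² = 183.2333
r_1(Δz) = -20.2911 / 183.2333 = -0.111

-0.111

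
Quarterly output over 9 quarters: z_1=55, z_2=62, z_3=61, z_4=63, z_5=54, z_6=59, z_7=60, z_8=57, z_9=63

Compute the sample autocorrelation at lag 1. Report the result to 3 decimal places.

Mean z̄ = (55 + 62 + 61 + 63 + 54 + 59 + 60 + 57 + 63)/9 = 59.3333
Numerator Σ_{t=1}^{8}(z_t−z̄)(z_{t+1}−z̄) = -29.1111
Denominator Σ(z_t−z̄)² = 90.0000
r_1 = -29.1111 / 90.0000 = -0.323

-0.323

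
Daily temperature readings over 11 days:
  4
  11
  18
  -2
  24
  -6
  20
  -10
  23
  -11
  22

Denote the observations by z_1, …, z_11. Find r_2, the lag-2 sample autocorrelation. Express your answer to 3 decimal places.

Mean z̄ = (4 + 11 + 18 − 2 + 24 − 6 + 20 − 10 + 23 − 11 + 22)/11 = 8.4545
Numerator Σ_{t=1}^{9}(z_t−z̄)(z_{t+2}−z̄) = 1400.5868
Denominator Σ(z_t−z̄)² = 1924.7273
r_2 = 1400.5868 / 1924.7273 = 0.728

0.728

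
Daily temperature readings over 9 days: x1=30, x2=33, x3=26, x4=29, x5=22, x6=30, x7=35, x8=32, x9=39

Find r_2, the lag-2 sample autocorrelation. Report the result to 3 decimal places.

0.196

Mean x̄ = (30 + 33 + 26 + 29 + 22 + 30 + 35 + 32 + 39)/9 = 30.6667
Σ(x_t−x̄)(x_{t+2}−x̄) = (3.1111) + (-3.8889) + (40.4444) + (1.1111) + (-37.5556) + (-0.8889) + (36.1111) = 38.4444
Denominator Σ(x_t−x̄)² = 196.0000
r_2 = 38.4444 / 196.0000 = 0.196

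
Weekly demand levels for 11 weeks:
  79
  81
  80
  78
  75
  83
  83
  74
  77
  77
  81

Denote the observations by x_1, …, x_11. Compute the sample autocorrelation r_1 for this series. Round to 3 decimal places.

-0.058

Mean x̄ = (79 + 81 + 80 + 78 + 75 + 83 + 83 + 74 + 77 + 77 + 81)/11 = 78.9091
Numerator Σ_{t=1}^{10}(x_t−x̄)(x_{t+1}−x̄) = -5.2810
Denominator Σ(x_t−x̄)² = 90.9091
r_1 = -5.2810 / 90.9091 = -0.058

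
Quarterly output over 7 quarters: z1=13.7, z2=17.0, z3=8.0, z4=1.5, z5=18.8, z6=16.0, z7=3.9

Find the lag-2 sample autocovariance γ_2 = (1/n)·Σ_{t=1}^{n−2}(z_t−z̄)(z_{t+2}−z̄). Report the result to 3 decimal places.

-27.179

Mean z̄ = (13.7 + 17.0 + 8.0 + 1.5 + 18.8 + 16.0 + 3.9)/7 = 11.2714
Deviations: 2.4286, 5.7286, -3.2714, -9.7714, 7.5286, 4.7286, -7.3714
Σ_{t=1}^{5}(z_t−z̄)(z_{t+2}−z̄) = -190.2516
γ_2 = -190.2516 / 7 = -27.179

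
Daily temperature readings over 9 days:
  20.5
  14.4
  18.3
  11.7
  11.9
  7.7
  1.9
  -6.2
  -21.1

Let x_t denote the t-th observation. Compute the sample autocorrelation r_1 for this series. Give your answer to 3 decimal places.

Mean x̄ = (20.5 + 14.4 + 18.3 + 11.7 + 11.9 + 7.7 + 1.9 − 6.2 − 21.1)/9 = 6.5667
Numerator Σ_{t=1}^{8}(x_t−x̄)(x_{t+1}−x̄) = 702.2089
Denominator Σ(x_t−x̄)² = 1399.4600
r_1 = 702.2089 / 1399.4600 = 0.502

0.502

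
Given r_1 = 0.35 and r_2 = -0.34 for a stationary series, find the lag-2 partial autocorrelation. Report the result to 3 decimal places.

φ_{22} = (r_2 − r_1²) / (1 − r_1²)
r_1² = (0.35)² = 0.1225
Numerator = -0.34 − 0.1225 = -0.4625; denominator = 1 − 0.1225 = 0.8775
φ_{22} = -0.4625 / 0.8775 = -0.527

-0.527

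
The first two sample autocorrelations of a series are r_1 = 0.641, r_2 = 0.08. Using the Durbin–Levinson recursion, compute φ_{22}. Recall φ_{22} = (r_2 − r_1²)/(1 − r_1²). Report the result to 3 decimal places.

-0.562

φ_{22} = (r_2 − r_1²) / (1 − r_1²)
r_1² = (0.641)² = 0.410881
Numerator = 0.08 − 0.4109 = -0.3309; denominator = 1 − 0.4109 = 0.5891
φ_{22} = -0.3309 / 0.5891 = -0.562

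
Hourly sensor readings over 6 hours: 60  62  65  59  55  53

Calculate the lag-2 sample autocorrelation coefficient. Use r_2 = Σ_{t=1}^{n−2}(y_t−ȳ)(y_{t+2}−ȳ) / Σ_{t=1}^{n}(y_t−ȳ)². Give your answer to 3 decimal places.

Mean ȳ = (60 + 62 + 65 + 59 + 55 + 53)/6 = 59.0000
Σ(y_t−ȳ)(y_{t+2}−ȳ) = (6.0000) + (0.0000) + (-24.0000) + (0.0000) = -18.0000
Denominator Σ(y_t−ȳ)² = 98.0000
r_2 = -18.0000 / 98.0000 = -0.184

-0.184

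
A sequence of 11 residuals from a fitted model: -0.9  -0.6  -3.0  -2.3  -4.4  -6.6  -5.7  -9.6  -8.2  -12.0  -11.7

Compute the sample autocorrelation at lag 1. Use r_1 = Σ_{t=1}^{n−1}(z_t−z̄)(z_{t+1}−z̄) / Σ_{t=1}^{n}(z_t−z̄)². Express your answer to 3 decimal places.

Mean z̄ = (-0.9 − 0.6 − 3.0 − 2.3 − 4.4 − 6.6 − 5.7 − 9.6 − 8.2 − 12.0 − 11.7)/11 = -5.9091
Numerator Σ_{t=1}^{10}(z_t−z̄)(z_{t+1}−z̄) = 113.7063
Denominator Σ(z_t−z̄)² = 167.0691
r_1 = 113.7063 / 167.0691 = 0.681

0.681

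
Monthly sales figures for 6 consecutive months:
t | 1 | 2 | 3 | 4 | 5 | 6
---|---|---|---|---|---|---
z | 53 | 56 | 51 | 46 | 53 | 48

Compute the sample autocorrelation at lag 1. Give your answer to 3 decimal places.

Mean z̄ = (53 + 56 + 51 + 46 + 53 + 48)/6 = 51.1667
Deviations from mean: 1.8333, 4.8333, -0.1667, -5.1667, 1.8333, -3.1667
Σ(z_t−z̄)(z_{t+1}−z̄) = (8.8611) + (-0.8056) + (0.8611) + (-9.4722) + (-5.8056) = -6.3611
Denominator Σ(z_t−z̄)² = 66.8333
r_1 = -6.3611 / 66.8333 = -0.095

-0.095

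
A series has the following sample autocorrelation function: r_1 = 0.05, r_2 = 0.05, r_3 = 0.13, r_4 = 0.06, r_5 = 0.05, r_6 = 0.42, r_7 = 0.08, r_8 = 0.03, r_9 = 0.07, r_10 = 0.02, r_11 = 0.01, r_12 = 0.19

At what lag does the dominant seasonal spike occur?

The largest autocorrelation is r_6 = 0.42, with a weaker echo at lag 12 (0.19); the remaining lags stay at or below 0.13.
The dominant spike at lag 6 indicates a seasonal period of 6.

6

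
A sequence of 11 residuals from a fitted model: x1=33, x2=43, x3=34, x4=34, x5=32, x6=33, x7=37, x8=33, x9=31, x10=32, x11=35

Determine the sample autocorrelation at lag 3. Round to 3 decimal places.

-0.181

Mean x̄ = (33 + 43 + 34 + 34 + 32 + 33 + 37 + 33 + 31 + 32 + 35)/11 = 34.2727
Numerator Σ_{t=1}^{8}(x_t−x̄)(x_{t+3}−x̄) = -19.9504
Denominator Σ(x_t−x̄)² = 110.1818
r_3 = -19.9504 / 110.1818 = -0.181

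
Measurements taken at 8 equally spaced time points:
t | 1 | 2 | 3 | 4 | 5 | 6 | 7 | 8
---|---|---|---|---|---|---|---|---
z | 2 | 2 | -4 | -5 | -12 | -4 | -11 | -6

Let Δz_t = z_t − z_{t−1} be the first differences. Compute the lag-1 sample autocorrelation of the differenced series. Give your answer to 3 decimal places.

First differences Δz: 0, -6, -1, -7, 8, -7, 5
Mean of differences = -1.1429
Numerator Σ(Δz_t−Δz̄)(Δz_{t+1}−Δz̄) = -150.1633
Denominator Σ(Δz_t−Δz̄)² = 214.8571
r_1(Δz) = -150.1633 / 214.8571 = -0.699

-0.699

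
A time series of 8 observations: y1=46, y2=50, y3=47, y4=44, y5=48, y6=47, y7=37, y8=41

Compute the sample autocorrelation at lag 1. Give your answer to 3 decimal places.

0.258

Mean ȳ = (46 + 50 + 47 + 44 + 48 + 47 + 37 + 41)/8 = 45.0000
Deviations from mean: 1.0000, 5.0000, 2.0000, -1.0000, 3.0000, 2.0000, -8.0000, -4.0000
Σ(y_t−ȳ)(y_{t+1}−ȳ) = (5.0000) + (10.0000) + (-2.0000) + (-3.0000) + (6.0000) + (-16.0000) + (32.0000) = 32.0000
Denominator Σ(y_t−ȳ)² = 124.0000
r_1 = 32.0000 / 124.0000 = 0.258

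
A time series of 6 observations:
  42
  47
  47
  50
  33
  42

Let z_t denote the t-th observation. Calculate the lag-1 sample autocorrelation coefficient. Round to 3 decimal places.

-0.125

Mean z̄ = (42 + 47 + 47 + 50 + 33 + 42)/6 = 43.5000
Deviations from mean: -1.5000, 3.5000, 3.5000, 6.5000, -10.5000, -1.5000
Numerator Σ_{t=1}^{5}(z_t−z̄)(z_{t+1}−z̄) = -22.7500
Denominator Σ(z_t−z̄)² = 181.5000
r_1 = -22.7500 / 181.5000 = -0.125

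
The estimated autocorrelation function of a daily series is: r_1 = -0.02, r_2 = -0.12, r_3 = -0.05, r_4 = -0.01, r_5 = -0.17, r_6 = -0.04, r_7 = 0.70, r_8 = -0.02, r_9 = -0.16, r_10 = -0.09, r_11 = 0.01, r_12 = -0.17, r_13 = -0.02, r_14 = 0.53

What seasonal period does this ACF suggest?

7

The largest autocorrelation is r_7 = 0.70, with a weaker echo at lag 14 (0.53); the remaining lags stay at or below 0.01.
The dominant spike at lag 7 indicates a seasonal period of 7.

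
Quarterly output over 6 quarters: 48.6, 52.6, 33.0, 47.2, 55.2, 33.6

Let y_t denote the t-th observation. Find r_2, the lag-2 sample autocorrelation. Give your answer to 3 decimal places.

-0.383

Mean ȳ = (48.6 + 52.6 + 33.0 + 47.2 + 55.2 + 33.6)/6 = 45.0333
Deviations from mean: 3.5667, 7.5667, -12.0333, 2.1667, 10.1667, -11.4333
Numerator Σ_{t=1}^{4}(y_t−ȳ)(y_{t+2}−ȳ) = -173.6356
Denominator Σ(y_t−ȳ)² = 453.5533
r_2 = -173.6356 / 453.5533 = -0.383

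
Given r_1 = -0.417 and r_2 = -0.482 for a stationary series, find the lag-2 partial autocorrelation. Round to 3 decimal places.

φ_{22} = (r_2 − r_1²) / (1 − r_1²)
r_1² = (-0.417)² = 0.173889
Numerator = -0.482 − 0.1739 = -0.6559; denominator = 1 − 0.1739 = 0.8261
φ_{22} = -0.6559 / 0.8261 = -0.794

-0.794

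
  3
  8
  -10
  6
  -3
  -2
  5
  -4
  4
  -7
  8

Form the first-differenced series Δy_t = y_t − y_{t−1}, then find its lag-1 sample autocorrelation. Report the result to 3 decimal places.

-0.739

First differences Δy: 5, -18, 16, -9, 1, 7, -9, 8, -11, 15
Mean of differences = 0.5000
Numerator Σ(Δy_t−Δȳ)(Δy_{t+1}−Δȳ) = -904.7500
Denominator Σ(Δy_t−Δȳ)² = 1224.5000
r_1(Δy) = -904.7500 / 1224.5000 = -0.739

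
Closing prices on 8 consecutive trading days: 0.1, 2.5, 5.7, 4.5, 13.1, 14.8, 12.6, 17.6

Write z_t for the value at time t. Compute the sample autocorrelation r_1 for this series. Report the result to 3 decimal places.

Mean z̄ = (0.1 + 2.5 + 5.7 + 4.5 + 13.1 + 14.8 + 12.6 + 17.6)/8 = 8.8625
Σ(z_t−z̄)(z_{t+1}−z̄) = (55.7514) + (20.1214) + (13.7964) + (-18.4861) + (25.1602) + (22.1914) + (32.6564) = 151.1911
Denominator Σ(z_t−z̄)² = 289.8188
r_1 = 151.1911 / 289.8188 = 0.522

0.522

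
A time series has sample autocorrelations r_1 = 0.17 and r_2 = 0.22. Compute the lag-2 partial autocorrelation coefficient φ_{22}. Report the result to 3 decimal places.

0.197

φ_{22} = (r_2 − r_1²) / (1 − r_1²)
r_1² = (0.17)² = 0.0289
Numerator = 0.22 − 0.0289 = 0.1911; denominator = 1 − 0.0289 = 0.9711
φ_{22} = 0.1911 / 0.9711 = 0.197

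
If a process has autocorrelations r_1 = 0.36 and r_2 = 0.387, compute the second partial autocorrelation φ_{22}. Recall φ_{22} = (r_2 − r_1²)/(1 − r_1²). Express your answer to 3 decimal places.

φ_{22} = (r_2 − r_1²) / (1 − r_1²)
r_1² = (0.36)² = 0.1296
Numerator = 0.387 − 0.1296 = 0.2574; denominator = 1 − 0.1296 = 0.8704
φ_{22} = 0.2574 / 0.8704 = 0.296

0.296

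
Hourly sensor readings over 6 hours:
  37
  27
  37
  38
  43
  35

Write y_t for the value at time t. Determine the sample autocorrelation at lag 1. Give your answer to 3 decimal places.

-0.067

Mean ȳ = (37 + 27 + 37 + 38 + 43 + 35)/6 = 36.1667
Deviations from mean: 0.8333, -9.1667, 0.8333, 1.8333, 6.8333, -1.1667
Numerator Σ_{t=1}^{5}(y_t−ȳ)(y_{t+1}−ȳ) = -9.1944
Denominator Σ(y_t−ȳ)² = 136.8333
r_1 = -9.1944 / 136.8333 = -0.067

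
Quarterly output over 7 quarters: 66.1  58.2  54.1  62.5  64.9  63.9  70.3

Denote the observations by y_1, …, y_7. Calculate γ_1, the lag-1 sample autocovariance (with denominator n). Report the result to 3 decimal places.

Mean ȳ = (66.1 + 58.2 + 54.1 + 62.5 + 64.9 + 63.9 + 70.3)/7 = 62.8571
Σ_{t=1}^{6}(y_t−ȳ)(y_{t+1}−ȳ) = 37.9710
γ_1 = 37.9710 / 7 = 5.424

5.424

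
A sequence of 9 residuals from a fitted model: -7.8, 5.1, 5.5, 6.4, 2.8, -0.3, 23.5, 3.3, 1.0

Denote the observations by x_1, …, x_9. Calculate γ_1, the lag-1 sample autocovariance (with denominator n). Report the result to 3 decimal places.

-12.013

Mean x̄ = (-7.8 + 5.1 + 5.5 + 6.4 + 2.8 − 0.3 + 23.5 + 3.3 + 1.0)/9 = 4.3889
Σ_{t=1}^{8}(x_t−x̄)(x_{t+1}−x̄) = -108.1179
γ_1 = -108.1179 / 9 = -12.013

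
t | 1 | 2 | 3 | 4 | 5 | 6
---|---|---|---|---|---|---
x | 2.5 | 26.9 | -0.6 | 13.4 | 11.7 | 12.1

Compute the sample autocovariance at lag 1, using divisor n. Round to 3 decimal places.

-57.497

Mean x̄ = (2.5 + 26.9 − 0.6 + 13.4 + 11.7 + 12.1)/6 = 11.0000
Σ_{t=1}^{5}(x_t−x̄)(x_{t+1}−x̄) = -344.9800
γ_1 = -344.9800 / 6 = -57.497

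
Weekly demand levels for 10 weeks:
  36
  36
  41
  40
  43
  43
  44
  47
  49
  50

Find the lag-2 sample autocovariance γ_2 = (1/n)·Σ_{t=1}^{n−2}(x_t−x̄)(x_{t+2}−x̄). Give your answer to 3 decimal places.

Mean x̄ = (36 + 36 + 41 + 40 + 43 + 43 + 44 + 47 + 49 + 50)/10 = 42.9000
Σ_{t=1}^{8}(x_t−x̄)(x_{t+2}−x̄) = 68.9800
γ_2 = 68.9800 / 10 = 6.898

6.898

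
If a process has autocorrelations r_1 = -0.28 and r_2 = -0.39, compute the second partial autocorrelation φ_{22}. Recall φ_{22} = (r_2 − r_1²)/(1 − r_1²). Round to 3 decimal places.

-0.508

φ_{22} = (r_2 − r_1²) / (1 − r_1²)
r_1² = (-0.28)² = 0.0784
Numerator = -0.39 − 0.0784 = -0.4684; denominator = 1 − 0.0784 = 0.9216
φ_{22} = -0.4684 / 0.9216 = -0.508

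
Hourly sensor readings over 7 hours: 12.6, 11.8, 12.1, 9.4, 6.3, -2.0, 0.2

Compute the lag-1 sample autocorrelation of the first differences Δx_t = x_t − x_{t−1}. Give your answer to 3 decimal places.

-0.274

First differences Δx: -0.8, 0.3, -2.7, -3.1, -8.3, 2.2
Mean of differences = -2.0667
Numerator Σ(Δx_t−Δx̄)(Δx_{t+1}−Δx̄) = -18.0011
Denominator Σ(Δx_t−Δx̄)² = 65.7333
r_1(Δx) = -18.0011 / 65.7333 = -0.274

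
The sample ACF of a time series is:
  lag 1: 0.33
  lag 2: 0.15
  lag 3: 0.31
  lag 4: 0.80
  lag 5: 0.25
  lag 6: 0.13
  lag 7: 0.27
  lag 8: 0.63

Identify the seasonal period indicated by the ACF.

The largest autocorrelation is r_4 = 0.80, with a weaker echo at lag 8 (0.63); the remaining lags stay at or below 0.33. The elevated value at lag 1 (0.33), dropping to 0.15 at lag 2, reflects decaying short-term dependence rather than seasonality.
The dominant spike at lag 4 indicates a seasonal period of 4.

4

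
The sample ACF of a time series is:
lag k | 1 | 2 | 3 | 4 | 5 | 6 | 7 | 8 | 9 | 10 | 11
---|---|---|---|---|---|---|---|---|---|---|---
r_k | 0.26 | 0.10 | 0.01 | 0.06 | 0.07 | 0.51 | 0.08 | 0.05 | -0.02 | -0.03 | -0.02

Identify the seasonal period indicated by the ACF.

The largest autocorrelation is r_6 = 0.51; the remaining lags stay at or below 0.26. The elevated value at lag 1 (0.26), dropping to 0.10 at lag 2, reflects decaying short-term dependence rather than seasonality.
The dominant spike at lag 6 indicates a seasonal period of 6.

6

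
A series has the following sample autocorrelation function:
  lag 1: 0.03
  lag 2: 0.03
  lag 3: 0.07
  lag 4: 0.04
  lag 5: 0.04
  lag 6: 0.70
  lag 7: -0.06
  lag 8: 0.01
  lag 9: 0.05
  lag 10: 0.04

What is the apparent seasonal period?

The largest autocorrelation is r_6 = 0.70; the remaining lags stay at or below 0.07.
The dominant spike at lag 6 indicates a seasonal period of 6.

6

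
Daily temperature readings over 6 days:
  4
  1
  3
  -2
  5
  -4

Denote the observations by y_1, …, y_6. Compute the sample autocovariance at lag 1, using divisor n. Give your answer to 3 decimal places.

-6.421

Mean ȳ = (4 + 1 + 3 − 2 + 5 − 4)/6 = 1.1667
Deviations: 2.8333, -0.1667, 1.8333, -3.1667, 3.8333, -5.1667
Σ_{t=1}^{5}(y_t−ȳ)(y_{t+1}−ȳ) = -38.5278
γ_1 = -38.5278 / 6 = -6.421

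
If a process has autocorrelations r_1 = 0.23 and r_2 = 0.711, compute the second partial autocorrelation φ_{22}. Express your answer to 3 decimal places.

φ_{22} = (r_2 − r_1²) / (1 − r_1²)
r_1² = (0.23)² = 0.0529
Numerator = 0.711 − 0.0529 = 0.6581; denominator = 1 − 0.0529 = 0.9471
φ_{22} = 0.6581 / 0.9471 = 0.695

0.695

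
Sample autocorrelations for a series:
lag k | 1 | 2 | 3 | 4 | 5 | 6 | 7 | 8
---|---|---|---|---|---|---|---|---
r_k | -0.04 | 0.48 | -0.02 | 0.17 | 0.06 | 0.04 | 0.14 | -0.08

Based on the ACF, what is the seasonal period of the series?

2

The largest autocorrelation is r_2 = 0.48, with a weaker echo at lag 4 (0.17); the remaining lags stay at or below 0.14.
The dominant spike at lag 2 indicates a seasonal period of 2.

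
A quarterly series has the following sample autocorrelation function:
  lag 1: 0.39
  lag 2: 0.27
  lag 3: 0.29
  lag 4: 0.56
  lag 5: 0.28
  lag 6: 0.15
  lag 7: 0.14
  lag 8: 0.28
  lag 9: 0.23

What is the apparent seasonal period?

4

The largest autocorrelation is r_4 = 0.56; the remaining lags stay at or below 0.39. The elevated value at lag 1 (0.39), dropping to 0.27 at lag 2, reflects decaying short-term dependence rather than seasonality.
The dominant spike at lag 4 indicates a seasonal period of 4.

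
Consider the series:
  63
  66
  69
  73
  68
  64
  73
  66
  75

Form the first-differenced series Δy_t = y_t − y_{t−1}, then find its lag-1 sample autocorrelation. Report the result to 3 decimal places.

-0.535

First differences Δy: 3, 3, 4, -5, -4, 9, -7, 9
Mean of differences = 1.5000
Numerator Σ(Δy_t−Δȳ)(Δy_{t+1}−Δȳ) = -143.2500
Denominator Σ(Δy_t−Δȳ)² = 268.0000
r_1(Δy) = -143.2500 / 268.0000 = -0.535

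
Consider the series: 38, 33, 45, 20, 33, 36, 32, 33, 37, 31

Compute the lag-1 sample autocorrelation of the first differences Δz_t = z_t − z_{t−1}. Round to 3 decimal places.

-0.656

First differences Δz: -5, 12, -25, 13, 3, -4, 1, 4, -6
Mean of differences = -0.7778
Numerator Σ(Δz_t−Δz̄)(Δz_{t+1}−Δz̄) = -679.4938
Denominator Σ(Δz_t−Δz̄)² = 1035.5556
r_1(Δz) = -679.4938 / 1035.5556 = -0.656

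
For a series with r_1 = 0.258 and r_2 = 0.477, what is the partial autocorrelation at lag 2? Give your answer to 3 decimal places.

φ_{22} = (r_2 − r_1²) / (1 − r_1²)
r_1² = (0.258)² = 0.066564
Numerator = 0.477 − 0.0666 = 0.4104; denominator = 1 − 0.0666 = 0.9334
φ_{22} = 0.4104 / 0.9334 = 0.440

0.440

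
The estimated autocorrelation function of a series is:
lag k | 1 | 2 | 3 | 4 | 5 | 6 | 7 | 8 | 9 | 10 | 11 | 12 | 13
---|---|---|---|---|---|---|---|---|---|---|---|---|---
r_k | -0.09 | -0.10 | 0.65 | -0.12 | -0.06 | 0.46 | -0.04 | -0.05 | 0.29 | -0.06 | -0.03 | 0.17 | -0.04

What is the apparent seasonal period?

The largest autocorrelation is r_3 = 0.65, with weaker echoes at lags 6 (0.46), 9 (0.29) and 12 (0.17); the remaining lags stay at or below -0.03.
The dominant spike at lag 3 indicates a seasonal period of 3.

3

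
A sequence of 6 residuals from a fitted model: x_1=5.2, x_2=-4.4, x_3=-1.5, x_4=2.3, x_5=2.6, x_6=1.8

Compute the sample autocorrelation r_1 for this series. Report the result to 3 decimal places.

-0.157

Mean x̄ = (5.2 − 4.4 − 1.5 + 2.3 + 2.6 + 1.8)/6 = 1.0000
Deviations from mean: 4.2000, -5.4000, -2.5000, 1.3000, 1.6000, 0.8000
Σ(x_t−x̄)(x_{t+1}−x̄) = (-22.6800) + (13.5000) + (-3.2500) + (2.0800) + (1.2800) = -9.0700
Denominator Σ(x_t−x̄)² = 57.9400
r_1 = -9.0700 / 57.9400 = -0.157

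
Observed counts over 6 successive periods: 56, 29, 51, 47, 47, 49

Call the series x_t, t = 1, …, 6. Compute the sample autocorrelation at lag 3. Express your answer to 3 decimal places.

Mean x̄ = (56 + 29 + 51 + 47 + 47 + 49)/6 = 46.5000
Σ(x_t−x̄)(x_{t+3}−x̄) = (4.7500) + (-8.7500) + (11.2500) = 7.2500
Denominator Σ(x_t−x̄)² = 423.5000
r_3 = 7.2500 / 423.5000 = 0.017

0.017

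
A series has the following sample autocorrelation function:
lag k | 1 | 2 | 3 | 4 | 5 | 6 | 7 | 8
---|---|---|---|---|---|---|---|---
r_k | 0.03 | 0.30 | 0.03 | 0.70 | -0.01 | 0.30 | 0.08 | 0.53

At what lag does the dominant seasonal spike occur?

4

The largest autocorrelation is r_4 = 0.70, with a weaker echo at lag 8 (0.53); the remaining lags stay at or below 0.30.
The dominant spike at lag 4 indicates a seasonal period of 4.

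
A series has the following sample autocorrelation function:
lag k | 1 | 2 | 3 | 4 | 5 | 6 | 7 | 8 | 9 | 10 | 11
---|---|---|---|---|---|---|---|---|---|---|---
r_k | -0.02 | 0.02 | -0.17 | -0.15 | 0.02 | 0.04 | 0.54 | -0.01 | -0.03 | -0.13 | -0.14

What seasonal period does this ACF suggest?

The largest autocorrelation is r_7 = 0.54; the remaining lags stay at or below 0.04.
The dominant spike at lag 7 indicates a seasonal period of 7.

7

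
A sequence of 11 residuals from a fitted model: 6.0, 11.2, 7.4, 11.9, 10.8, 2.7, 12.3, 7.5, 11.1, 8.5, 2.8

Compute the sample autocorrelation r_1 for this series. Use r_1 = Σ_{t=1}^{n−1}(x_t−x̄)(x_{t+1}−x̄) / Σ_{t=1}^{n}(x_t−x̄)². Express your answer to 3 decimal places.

-0.389

Mean x̄ = (6.0 + 11.2 + 7.4 + 11.9 + 10.8 + 2.7 + 12.3 + 7.5 + 11.1 + 8.5 + 2.8)/11 = 8.3818
Numerator Σ_{t=1}^{10}(x_t−x̄)(x_{t+1}−x̄) = -46.6185
Denominator Σ(x_t−x̄)² = 119.7764
r_1 = -46.6185 / 119.7764 = -0.389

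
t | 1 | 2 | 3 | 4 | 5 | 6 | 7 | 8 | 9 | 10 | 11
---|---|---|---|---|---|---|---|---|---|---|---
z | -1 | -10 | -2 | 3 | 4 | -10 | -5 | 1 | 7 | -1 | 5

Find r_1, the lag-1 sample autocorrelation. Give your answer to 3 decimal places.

Mean z̄ = (-1 − 10 − 2 + 3 + 4 − 10 − 5 + 1 + 7 − 1 + 5)/11 = -0.8182
Numerator Σ_{t=1}^{10}(z_t−z̄)(z_{t+1}−z̄) = 24.6942
Denominator Σ(z_t−z̄)² = 323.6364
r_1 = 24.6942 / 323.6364 = 0.076

0.076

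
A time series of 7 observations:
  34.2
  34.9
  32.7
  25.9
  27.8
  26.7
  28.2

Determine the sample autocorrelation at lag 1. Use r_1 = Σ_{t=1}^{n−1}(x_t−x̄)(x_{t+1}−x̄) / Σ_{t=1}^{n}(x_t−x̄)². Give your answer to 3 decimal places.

0.532

Mean x̄ = (34.2 + 34.9 + 32.7 + 25.9 + 27.8 + 26.7 + 28.2)/7 = 30.0571
Deviations from mean: 4.1429, 4.8429, 2.6429, -4.1571, -2.2571, -3.3571, -1.8571
Σ(x_t−x̄)(x_{t+1}−x̄) = (20.0633) + (12.7990) + (-10.9867) + (9.3833) + (7.5776) + (6.2347) = 45.0710
Denominator Σ(x_t−x̄)² = 84.6971
r_1 = 45.0710 / 84.6971 = 0.532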